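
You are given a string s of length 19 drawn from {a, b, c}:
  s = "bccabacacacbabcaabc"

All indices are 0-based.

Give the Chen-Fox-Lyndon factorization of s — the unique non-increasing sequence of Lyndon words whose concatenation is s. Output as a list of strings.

["bcc", "abacacacbabc", "aabc"]

emit factor 1: 'bcc' (i=0, period=3)
emit factor 2: 'abacacacbabc' (i=3, period=12)
emit factor 3: 'aabc' (i=15, period=4)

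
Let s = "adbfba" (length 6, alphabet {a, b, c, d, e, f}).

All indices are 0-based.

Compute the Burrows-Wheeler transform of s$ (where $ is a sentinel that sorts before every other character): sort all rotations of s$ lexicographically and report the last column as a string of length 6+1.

rank  rotation last
    0  $adbfba  a
    1  a$adbfb  b
    2  adbfba$  $
    3  ba$adbf  f
    4  bfba$ad  d
    5  dbfba$a  a
    6  fba$adb  b

ab$fdab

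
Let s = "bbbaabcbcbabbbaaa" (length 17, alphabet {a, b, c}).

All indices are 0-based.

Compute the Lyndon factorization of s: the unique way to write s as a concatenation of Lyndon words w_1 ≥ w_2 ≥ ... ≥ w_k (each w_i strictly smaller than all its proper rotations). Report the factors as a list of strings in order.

emit factor 1: 'b' (i=0, period=1)
emit factor 2: 'b' (i=1, period=1)
emit factor 3: 'b' (i=2, period=1)
emit factor 4: 'aabcbcbabbb' (i=3, period=11)
emit factor 5: 'a' (i=14, period=1)
emit factor 6: 'a' (i=15, period=1)
emit factor 7: 'a' (i=16, period=1)

["b", "b", "b", "aabcbcbabbb", "a", "a", "a"]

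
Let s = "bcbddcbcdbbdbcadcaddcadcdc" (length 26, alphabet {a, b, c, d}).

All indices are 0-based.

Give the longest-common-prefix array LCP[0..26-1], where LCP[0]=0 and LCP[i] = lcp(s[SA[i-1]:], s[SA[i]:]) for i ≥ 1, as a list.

sorted suffixes:
  #0 SA[0]=14  'adcaddcadcdc'
  #1 SA[1]=21  'adcdc'
  #2 SA[2]=17  'addcadcdc'
  #3 SA[3]=9  'bbdbcadcaddcadcdc'
  #4 SA[4]=12  'bcadcaddcadcdc'
  #5 SA[5]=0  'bcbddcbcdbbdbcadcaddcadcdc'
  #6 SA[6]=6  'bcdbbdbcadcaddcadcdc'
  #7 SA[7]=10  'bdbcadcaddcadcdc'
  #8 SA[8]=2  'bddcbcdbbdbcadcaddcadcdc'
  #9 SA[9]=25  'c'
  #10 SA[10]=13  'cadcaddcadcdc'
  #11 SA[11]=20  'cadcdc'
  #12 SA[12]=16  'caddcadcdc'
  #13 SA[13]=5  'cbcdbbdbcadcaddcadcdc'
  #14 SA[14]=1  'cbddcbcdbbdbcadcaddcadcdc'
  #15 SA[15]=7  'cdbbdbcadcaddcadcdc'
  #16 SA[16]=23  'cdc'
  #17 SA[17]=8  'dbbdbcadcaddcadcdc'
  #18 SA[18]=11  'dbcadcaddcadcdc'
  #19 SA[19]=24  'dc'
  #20 SA[20]=19  'dcadcdc'
  #21 SA[21]=15  'dcaddcadcdc'
  #22 SA[22]=4  'dcbcdbbdbcadcaddcadcdc'
  #23 SA[23]=22  'dcdc'
  #24 SA[24]=18  'ddcadcdc'
  #25 SA[25]=3  'ddcbcdbbdbcadcaddcadcdc'

SA = [14, 21, 17, 9, 12, 0, 6, 10, 2, 25, 13, 20, 16, 5, 1, 7, 23, 8, 11, 24, 19, 15, 4, 22, 18, 3]
rank  pair      lcp
   1  s[14:],s[21:]  3  'adc'
   2  s[21:],s[17:]  2  'ad'
   3  s[17:],s[9:]  0  ''
   4  s[9:],s[12:]  1  'b'
   5  s[12:],s[0:]  2  'bc'
   6  s[0:],s[6:]  2  'bc'
   7  s[6:],s[10:]  1  'b'
   8  s[10:],s[2:]  2  'bd'
   9  s[2:],s[25:]  0  ''
  10  s[25:],s[13:]  1  'c'
  11  s[13:],s[20:]  4  'cadc'
  12  s[20:],s[16:]  3  'cad'
  13  s[16:],s[5:]  1  'c'
  14  s[5:],s[1:]  2  'cb'
  15  s[1:],s[7:]  1  'c'
  16  s[7:],s[23:]  2  'cd'
  17  s[23:],s[8:]  0  ''
  18  s[8:],s[11:]  2  'db'
  19  s[11:],s[24:]  1  'd'
  20  s[24:],s[19:]  2  'dc'
  21  s[19:],s[15:]  4  'dcad'
  22  s[15:],s[4:]  2  'dc'
  23  s[4:],s[22:]  2  'dc'
  24  s[22:],s[18:]  1  'd'
  25  s[18:],s[3:]  3  'ddc'

[0, 3, 2, 0, 1, 2, 2, 1, 2, 0, 1, 4, 3, 1, 2, 1, 2, 0, 2, 1, 2, 4, 2, 2, 1, 3]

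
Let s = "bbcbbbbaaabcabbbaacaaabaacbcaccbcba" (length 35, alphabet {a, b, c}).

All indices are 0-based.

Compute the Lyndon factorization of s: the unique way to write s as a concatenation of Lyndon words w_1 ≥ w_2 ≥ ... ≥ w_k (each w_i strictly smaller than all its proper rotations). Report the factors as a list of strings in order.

emit factor 1: 'bbc' (i=0, period=3)
emit factor 2: 'b' (i=3, period=1)
emit factor 3: 'b' (i=4, period=1)
emit factor 4: 'b' (i=5, period=1)
emit factor 5: 'b' (i=6, period=1)
emit factor 6: 'aaabcabbbaac' (i=7, period=12)
emit factor 7: 'aaabaacbcaccbcb' (i=19, period=15)
emit factor 8: 'a' (i=34, period=1)

["bbc", "b", "b", "b", "b", "aaabcabbbaac", "aaabaacbcaccbcb", "a"]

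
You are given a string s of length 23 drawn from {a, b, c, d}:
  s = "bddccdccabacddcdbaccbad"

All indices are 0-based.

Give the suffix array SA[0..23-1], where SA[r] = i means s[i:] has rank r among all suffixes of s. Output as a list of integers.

[8, 17, 10, 21, 16, 9, 20, 0, 7, 19, 6, 18, 3, 14, 4, 11, 22, 15, 5, 2, 13, 1, 12]

sorted suffixes:
  #0 SA[0]=8  'abacddcdbaccbad'
  #1 SA[1]=17  'accbad'
  #2 SA[2]=10  'acddcdbaccbad'
  #3 SA[3]=21  'ad'
  #4 SA[4]=16  'baccbad'
  #5 SA[5]=9  'bacddcdbaccbad'
  #6 SA[6]=20  'bad'
  #7 SA[7]=0  'bddccdccabacddcdbaccbad'
  #8 SA[8]=7  'cabacddcdbaccbad'
  #9 SA[9]=19  'cbad'
  #10 SA[10]=6  'ccabacddcdbaccbad'
  #11 SA[11]=18  'ccbad'
  #12 SA[12]=3  'ccdccabacddcdbaccbad'
  #13 SA[13]=14  'cdbaccbad'
  #14 SA[14]=4  'cdccabacddcdbaccbad'
  #15 SA[15]=11  'cddcdbaccbad'
  #16 SA[16]=22  'd'
  #17 SA[17]=15  'dbaccbad'
  #18 SA[18]=5  'dccabacddcdbaccbad'
  #19 SA[19]=2  'dccdccabacddcdbaccbad'
  #20 SA[20]=13  'dcdbaccbad'
  #21 SA[21]=1  'ddccdccabacddcdbaccbad'
  #22 SA[22]=12  'ddcdbaccbad'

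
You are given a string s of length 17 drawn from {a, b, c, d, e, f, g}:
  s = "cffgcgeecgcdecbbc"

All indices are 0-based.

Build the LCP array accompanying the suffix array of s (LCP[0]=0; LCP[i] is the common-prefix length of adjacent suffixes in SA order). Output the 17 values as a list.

[0, 1, 0, 1, 1, 1, 1, 2, 0, 0, 2, 1, 0, 1, 0, 2, 1]

rank→(start, suffix):
  0 → (14, 'bbc')
  1 → (15, 'bc')
  2 → (16, 'c')
  3 → (13, 'cbbc')
  4 → (10, 'cdecbbc')
  5 → (0, 'cffgcgeecgcdecbbc')
  6 → (8, 'cgcdecbbc')
  7 → (4, 'cgeecgcdecbbc')
  8 → (11, 'decbbc')
  9 → (12, 'ecbbc')
  10 → (7, 'ecgcdecbbc')
  11 → (6, 'eecgcdecbbc')
  12 → (1, 'ffgcgeecgcdecbbc')
  13 → (2, 'fgcgeecgcdecbbc')
  14 → (9, 'gcdecbbc')
  15 → (3, 'gcgeecgcdecbbc')
  16 → (5, 'geecgcdecbbc')

SA = [14, 15, 16, 13, 10, 0, 8, 4, 11, 12, 7, 6, 1, 2, 9, 3, 5]
rank  pair      lcp
   1  s[14:],s[15:]  1  'b'
   2  s[15:],s[16:]  0  ''
   3  s[16:],s[13:]  1  'c'
   4  s[13:],s[10:]  1  'c'
   5  s[10:],s[0:]  1  'c'
   6  s[0:],s[8:]  1  'c'
   7  s[8:],s[4:]  2  'cg'
   8  s[4:],s[11:]  0  ''
   9  s[11:],s[12:]  0  ''
  10  s[12:],s[7:]  2  'ec'
  11  s[7:],s[6:]  1  'e'
  12  s[6:],s[1:]  0  ''
  13  s[1:],s[2:]  1  'f'
  14  s[2:],s[9:]  0  ''
  15  s[9:],s[3:]  2  'gc'
  16  s[3:],s[5:]  1  'g'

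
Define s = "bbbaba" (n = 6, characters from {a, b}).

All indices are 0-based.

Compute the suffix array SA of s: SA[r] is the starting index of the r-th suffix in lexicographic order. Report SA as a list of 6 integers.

rank | idx | suffix
   0 |   5 | a
   1 |   3 | aba
   2 |   4 | ba
   3 |   2 | baba
   4 |   1 | bbaba
   5 |   0 | bbbaba

[5, 3, 4, 2, 1, 0]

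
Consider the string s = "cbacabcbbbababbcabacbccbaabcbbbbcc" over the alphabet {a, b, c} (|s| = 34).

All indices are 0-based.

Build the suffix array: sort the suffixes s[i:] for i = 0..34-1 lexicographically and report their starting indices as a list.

[24, 10, 16, 12, 4, 25, 2, 18, 23, 9, 11, 1, 17, 8, 7, 28, 29, 13, 30, 14, 5, 26, 31, 20, 33, 15, 3, 22, 0, 6, 27, 19, 32, 21]

sorted suffixes:
  #0 SA[0]=24  'aabcbbbbcc'
  #1 SA[1]=10  'ababbcabacbccbaabcbbbbcc'
  #2 SA[2]=16  'abacbccbaabcbbbbcc'
  #3 SA[3]=12  'abbcabacbccbaabcbbbbcc'
  #4 SA[4]=4  'abcbbbababbcabacbccbaabcbbbbcc'
  #5 SA[5]=25  'abcbbbbcc'
  #6 SA[6]=2  'acabcbbbababbcabacbccbaabcbbbbcc'
  #7 SA[7]=18  'acbccbaabcbbbbcc'
  #8 SA[8]=23  'baabcbbbbcc'
  #9 SA[9]=9  'bababbcabacbccbaabcbbbbcc'
  #10 SA[10]=11  'babbcabacbccbaabcbbbbcc'
  #11 SA[11]=1  'bacabcbbbababbcabacbccbaabcbbbbcc'
  #12 SA[12]=17  'bacbccbaabcbbbbcc'
  #13 SA[13]=8  'bbababbcabacbccbaabcbbbbcc'
  #14 SA[14]=7  'bbbababbcabacbccbaabcbbbbcc'
  #15 SA[15]=28  'bbbbcc'
  #16 SA[16]=29  'bbbcc'
  #17 SA[17]=13  'bbcabacbccbaabcbbbbcc'
  #18 SA[18]=30  'bbcc'
  #19 SA[19]=14  'bcabacbccbaabcbbbbcc'
  #20 SA[20]=5  'bcbbbababbcabacbccbaabcbbbbcc'
  #21 SA[21]=26  'bcbbbbcc'
  #22 SA[22]=31  'bcc'
  #23 SA[23]=20  'bccbaabcbbbbcc'
  #24 SA[24]=33  'c'
  #25 SA[25]=15  'cabacbccbaabcbbbbcc'
  #26 SA[26]=3  'cabcbbbababbcabacbccbaabcbbbbcc'
  #27 SA[27]=22  'cbaabcbbbbcc'
  #28 SA[28]=0  'cbacabcbbbababbcabacbccbaabcbbbbcc'
  #29 SA[29]=6  'cbbbababbcabacbccbaabcbbbbcc'
  #30 SA[30]=27  'cbbbbcc'
  #31 SA[31]=19  'cbccbaabcbbbbcc'
  #32 SA[32]=32  'cc'
  #33 SA[33]=21  'ccbaabcbbbbcc'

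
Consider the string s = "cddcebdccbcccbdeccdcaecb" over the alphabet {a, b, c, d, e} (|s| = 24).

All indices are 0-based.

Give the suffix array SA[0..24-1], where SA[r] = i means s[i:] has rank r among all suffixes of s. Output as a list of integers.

rank→(start, suffix):
  0 → (20, 'aecb')
  1 → (23, 'b')
  2 → (9, 'bcccbdeccdcaecb')
  3 → (5, 'bdccbcccbdeccdcaecb')
  4 → (13, 'bdeccdcaecb')
  5 → (19, 'caecb')
  6 → (22, 'cb')
  7 → (8, 'cbcccbdeccdcaecb')
  8 → (12, 'cbdeccdcaecb')
  9 → (7, 'ccbcccbdeccdcaecb')
  10 → (11, 'ccbdeccdcaecb')
  11 → (10, 'cccbdeccdcaecb')
  12 → (16, 'ccdcaecb')
  13 → (17, 'cdcaecb')
  14 → (0, 'cddcebdccbcccbdeccdcaecb')
  15 → (3, 'cebdccbcccbdeccdcaecb')
  16 → (18, 'dcaecb')
  17 → (6, 'dccbcccbdeccdcaecb')
  18 → (2, 'dcebdccbcccbdeccdcaecb')
  19 → (1, 'ddcebdccbcccbdeccdcaecb')
  20 → (14, 'deccdcaecb')
  21 → (4, 'ebdccbcccbdeccdcaecb')
  22 → (21, 'ecb')
  23 → (15, 'eccdcaecb')

[20, 23, 9, 5, 13, 19, 22, 8, 12, 7, 11, 10, 16, 17, 0, 3, 18, 6, 2, 1, 14, 4, 21, 15]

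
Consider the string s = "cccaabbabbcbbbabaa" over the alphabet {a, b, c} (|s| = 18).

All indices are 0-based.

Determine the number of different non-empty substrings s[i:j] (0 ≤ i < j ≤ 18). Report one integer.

143

rank | idx | suffix
   0 |  17 | a
   1 |  16 | aa
   2 |   3 | aabbabbcbbbabaa
   3 |  14 | abaa
   4 |   4 | abbabbcbbbabaa
   5 |   7 | abbcbbbabaa
   6 |  15 | baa
   7 |  13 | babaa
   8 |   6 | babbcbbbabaa
   9 |  12 | bbabaa
  10 |   5 | bbabbcbbbabaa
  11 |  11 | bbbabaa
  12 |   8 | bbcbbbabaa
  13 |   9 | bcbbbabaa
  14 |   2 | caabbabbcbbbabaa
  15 |  10 | cbbbabaa
  16 |   1 | ccaabbabbcbbbabaa
  17 |   0 | cccaabbabbcbbbabaa

SA = [17, 16, 3, 14, 4, 7, 15, 13, 6, 12, 5, 11, 8, 9, 2, 10, 1, 0]
i: (SA[i-1],SA[i]) lcp shared
  1: (17,16) 1 'a'
  2: (16,3) 2 'aa'
  3: (3,14) 1 'a'
  4: (14,4) 2 'ab'
  5: (4,7) 3 'abb'
  6: (7,15) 0 ''
  7: (15,13) 2 'ba'
  8: (13,6) 3 'bab'
  9: (6,12) 1 'b'
  10: (12,5) 4 'bbab'
  11: (5,11) 2 'bb'
  12: (11,8) 2 'bb'
  13: (8,9) 1 'b'
  14: (9,2) 0 ''
  15: (2,10) 1 'c'
  16: (10,1) 1 'c'
  17: (1,0) 2 'cc'

n(n+1)/2 = 18·19/2 = 171
Σ LCP = 0 + 1 + 2 + 1 + 2 + 3 + 0 + 2 + 3 + 1 + 4 + 2 + 2 + 1 + 0 + 1 + 1 + 2 = 28
distinct = 171 − 28 = 143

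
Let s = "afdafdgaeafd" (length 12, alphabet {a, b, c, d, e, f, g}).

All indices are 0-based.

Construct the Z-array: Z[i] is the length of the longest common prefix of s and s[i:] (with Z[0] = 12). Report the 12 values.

[12, 0, 0, 3, 0, 0, 0, 1, 0, 3, 0, 0]

Z[0]=12
i=1: i≥r, start 0; Z[1]=0
i=2: i≥r, start 0; Z[2]=0
i=3: i≥r, start 0; Z[3]=3 extend→box=[3,6)
i=4: min(r-i=2, Z[1]=0)=0; Z[4]=0
i=5: min(r-i=1, Z[2]=0)=0; Z[5]=0
i=6: i≥r, start 0; Z[6]=0
i=7: i≥r, start 0; Z[7]=1 extend→box=[7,8)
i=8: i≥r, start 0; Z[8]=0
i=9: i≥r, start 0; Z[9]=3 extend→box=[9,12)
i=10: min(r-i=2, Z[1]=0)=0; Z[10]=0
i=11: min(r-i=1, Z[2]=0)=0; Z[11]=0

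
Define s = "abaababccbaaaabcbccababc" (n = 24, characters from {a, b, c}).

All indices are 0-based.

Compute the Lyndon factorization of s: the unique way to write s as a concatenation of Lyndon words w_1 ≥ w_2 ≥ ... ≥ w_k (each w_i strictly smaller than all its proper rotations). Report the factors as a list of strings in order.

["ab", "aababccb", "aaaabcbccababc"]

emit factor 1: 'ab' (i=0, period=2)
emit factor 2: 'aababccb' (i=2, period=8)
emit factor 3: 'aaaabcbccababc' (i=10, period=14)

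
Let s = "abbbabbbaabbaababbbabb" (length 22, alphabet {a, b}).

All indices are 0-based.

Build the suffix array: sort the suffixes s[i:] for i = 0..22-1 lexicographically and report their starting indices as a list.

rank→(start, suffix):
  0 → (12, 'aababbbabb')
  1 → (8, 'aabbaababbbabb')
  2 → (13, 'ababbbabb')
  3 → (19, 'abb')
  4 → (9, 'abbaababbbabb')
  5 → (4, 'abbbaabbaababbbabb')
  6 → (15, 'abbbabb')
  7 → (0, 'abbbabbbaabbaababbbabb')
  8 → (21, 'b')
  9 → (11, 'baababbbabb')
  10 → (7, 'baabbaababbbabb')
  11 → (18, 'babb')
  12 → (3, 'babbbaabbaababbbabb')
  13 → (14, 'babbbabb')
  14 → (20, 'bb')
  15 → (10, 'bbaababbbabb')
  16 → (6, 'bbaabbaababbbabb')
  17 → (17, 'bbabb')
  18 → (2, 'bbabbbaabbaababbbabb')
  19 → (5, 'bbbaabbaababbbabb')
  20 → (16, 'bbbabb')
  21 → (1, 'bbbabbbaabbaababbbabb')

[12, 8, 13, 19, 9, 4, 15, 0, 21, 11, 7, 18, 3, 14, 20, 10, 6, 17, 2, 5, 16, 1]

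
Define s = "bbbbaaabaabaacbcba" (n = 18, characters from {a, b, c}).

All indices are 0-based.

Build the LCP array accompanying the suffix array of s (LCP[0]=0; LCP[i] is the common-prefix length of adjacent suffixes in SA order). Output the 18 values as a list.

sorted suffixes:
  #0 SA[0]=17  'a'
  #1 SA[1]=4  'aaabaabaacbcba'
  #2 SA[2]=5  'aabaabaacbcba'
  #3 SA[3]=8  'aabaacbcba'
  #4 SA[4]=11  'aacbcba'
  #5 SA[5]=6  'abaabaacbcba'
  #6 SA[6]=9  'abaacbcba'
  #7 SA[7]=12  'acbcba'
  #8 SA[8]=16  'ba'
  #9 SA[9]=3  'baaabaabaacbcba'
  #10 SA[10]=7  'baabaacbcba'
  #11 SA[11]=10  'baacbcba'
  #12 SA[12]=2  'bbaaabaabaacbcba'
  #13 SA[13]=1  'bbbaaabaabaacbcba'
  #14 SA[14]=0  'bbbbaaabaabaacbcba'
  #15 SA[15]=14  'bcba'
  #16 SA[16]=15  'cba'
  #17 SA[17]=13  'cbcba'

SA = [17, 4, 5, 8, 11, 6, 9, 12, 16, 3, 7, 10, 2, 1, 0, 14, 15, 13]
rank  pair      lcp
   1  s[17:],s[4:]  1  'a'
   2  s[4:],s[5:]  2  'aa'
   3  s[5:],s[8:]  5  'aabaa'
   4  s[8:],s[11:]  2  'aa'
   5  s[11:],s[6:]  1  'a'
   6  s[6:],s[9:]  4  'abaa'
   7  s[9:],s[12:]  1  'a'
   8  s[12:],s[16:]  0  ''
   9  s[16:],s[3:]  2  'ba'
  10  s[3:],s[7:]  3  'baa'
  11  s[7:],s[10:]  3  'baa'
  12  s[10:],s[2:]  1  'b'
  13  s[2:],s[1:]  2  'bb'
  14  s[1:],s[0:]  3  'bbb'
  15  s[0:],s[14:]  1  'b'
  16  s[14:],s[15:]  0  ''
  17  s[15:],s[13:]  2  'cb'

[0, 1, 2, 5, 2, 1, 4, 1, 0, 2, 3, 3, 1, 2, 3, 1, 0, 2]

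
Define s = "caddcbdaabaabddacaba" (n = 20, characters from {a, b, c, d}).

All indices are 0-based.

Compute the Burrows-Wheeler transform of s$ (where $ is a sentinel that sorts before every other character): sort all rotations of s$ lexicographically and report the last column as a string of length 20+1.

abdbcaadcaacaa$dbddba

rank  rotation               last
    0  $caddcbdaabaabddacaba  a
    1  a$caddcbdaabaabddacab  b
    2  aabaabddacaba$caddcbd  d
    3  aabddacaba$caddcbdaab  b
    4  aba$caddcbdaabaabddac  c
    5  abaabddacaba$caddcbda  a
    6  abddacaba$caddcbdaaba  a
    7  acaba$caddcbdaabaabdd  d
    8  addcbdaabaabddacaba$c  c
    9  ba$caddcbdaabaabddaca  a
   10  baabddacaba$caddcbdaa  a
   11  bdaabaabddacaba$caddc  c
   12  bddacaba$caddcbdaabaa  a
   13  caba$caddcbdaabaabdda  a
   14  caddcbdaabaabddacaba$  $
   15  cbdaabaabddacaba$cadd  d
   16  daabaabddacaba$caddcb  b
   17  dacaba$caddcbdaabaabd  d
   18  dcbdaabaabddacaba$cad  d
   19  ddacaba$caddcbdaabaab  b
   20  ddcbdaabaabddacaba$ca  a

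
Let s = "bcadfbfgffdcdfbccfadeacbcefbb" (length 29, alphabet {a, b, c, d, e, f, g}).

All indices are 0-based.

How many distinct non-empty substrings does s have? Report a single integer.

406

rank | idx | suffix
   0 |  21 | acbcefbb
   1 |  18 | adeacbcefbb
   2 |   2 | adfbfgffdcdfbccfadeacbcefbb
   3 |  28 | b
   4 |  27 | bb
   5 |   0 | bcadfbfgffdcdfbccfadeacbcefbb
   6 |  14 | bccfadeacbcefbb
   7 |  23 | bcefbb
   8 |   5 | bfgffdcdfbccfadeacbcefbb
   9 |   1 | cadfbfgffdcdfbccfadeacbcefbb
  10 |  22 | cbcefbb
  11 |  15 | ccfadeacbcefbb
  12 |  11 | cdfbccfadeacbcefbb
  13 |  24 | cefbb
  14 |  16 | cfadeacbcefbb
  15 |  10 | dcdfbccfadeacbcefbb
  16 |  19 | deacbcefbb
  17 |  12 | dfbccfadeacbcefbb
  18 |   3 | dfbfgffdcdfbccfadeacbcefbb
  19 |  20 | eacbcefbb
  20 |  25 | efbb
  21 |  17 | fadeacbcefbb
  22 |  26 | fbb
  23 |  13 | fbccfadeacbcefbb
  24 |   4 | fbfgffdcdfbccfadeacbcefbb
  25 |   9 | fdcdfbccfadeacbcefbb
  26 |   8 | ffdcdfbccfadeacbcefbb
  27 |   6 | fgffdcdfbccfadeacbcefbb
  28 |   7 | gffdcdfbccfadeacbcefbb

SA = [21, 18, 2, 28, 27, 0, 14, 23, 5, 1, 22, 15, 11, 24, 16, 10, 19, 12, 3, 20, 25, 17, 26, 13, 4, 9, 8, 6, 7]
i: (SA[i-1],SA[i]) lcp shared
  1: (21,18) 1 'a'
  2: (18,2) 2 'ad'
  3: (2,28) 0 ''
  4: (28,27) 1 'b'
  5: (27,0) 1 'b'
  6: (0,14) 2 'bc'
  7: (14,23) 2 'bc'
  8: (23,5) 1 'b'
  9: (5,1) 0 ''
  10: (1,22) 1 'c'
  11: (22,15) 1 'c'
  12: (15,11) 1 'c'
  13: (11,24) 1 'c'
  14: (24,16) 1 'c'
  15: (16,10) 0 ''
  16: (10,19) 1 'd'
  17: (19,12) 1 'd'
  18: (12,3) 3 'dfb'
  19: (3,20) 0 ''
  20: (20,25) 1 'e'
  21: (25,17) 0 ''
  22: (17,26) 1 'f'
  23: (26,13) 2 'fb'
  24: (13,4) 2 'fb'
  25: (4,9) 1 'f'
  26: (9,8) 1 'f'
  27: (8,6) 1 'f'
  28: (6,7) 0 ''

n(n+1)/2 = 29·30/2 = 435
Σ LCP = 0 + 1 + 2 + 0 + 1 + 1 + 2 + 2 + 1 + 0 + 1 + 1 + 1 + 1 + 1 + 0 + 1 + 1 + 3 + 0 + 1 + 0 + 1 + 2 + 2 + 1 + 1 + 1 + 0 = 29
distinct = 435 − 29 = 406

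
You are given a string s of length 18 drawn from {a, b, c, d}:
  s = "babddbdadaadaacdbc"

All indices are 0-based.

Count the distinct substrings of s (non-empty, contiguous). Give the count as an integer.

148

rank | idx | suffix
   0 |  12 | aacdbc
   1 |   9 | aadaacdbc
   2 |   1 | abddbdadaadaacdbc
   3 |  13 | acdbc
   4 |  10 | adaacdbc
   5 |   7 | adaadaacdbc
   6 |   0 | babddbdadaadaacdbc
   7 |  16 | bc
   8 |   5 | bdadaadaacdbc
   9 |   2 | bddbdadaadaacdbc
  10 |  17 | c
  11 |  14 | cdbc
  12 |  11 | daacdbc
  13 |   8 | daadaacdbc
  14 |   6 | dadaadaacdbc
  15 |  15 | dbc
  16 |   4 | dbdadaadaacdbc
  17 |   3 | ddbdadaadaacdbc

SA = [12, 9, 1, 13, 10, 7, 0, 16, 5, 2, 17, 14, 11, 8, 6, 15, 4, 3]
rank  pair      lcp
   1  s[12:],s[9:]  2  'aa'
   2  s[9:],s[1:]  1  'a'
   3  s[1:],s[13:]  1  'a'
   4  s[13:],s[10:]  1  'a'
   5  s[10:],s[7:]  4  'adaa'
   6  s[7:],s[0:]  0  ''
   7  s[0:],s[16:]  1  'b'
   8  s[16:],s[5:]  1  'b'
   9  s[5:],s[2:]  2  'bd'
  10  s[2:],s[17:]  0  ''
  11  s[17:],s[14:]  1  'c'
  12  s[14:],s[11:]  0  ''
  13  s[11:],s[8:]  3  'daa'
  14  s[8:],s[6:]  2  'da'
  15  s[6:],s[15:]  1  'd'
  16  s[15:],s[4:]  2  'db'
  17  s[4:],s[3:]  1  'd'

n(n+1)/2 = 18·19/2 = 171
Σ LCP = 0 + 2 + 1 + 1 + 1 + 4 + 0 + 1 + 1 + 2 + 0 + 1 + 0 + 3 + 2 + 1 + 2 + 1 = 23
distinct = 171 − 23 = 148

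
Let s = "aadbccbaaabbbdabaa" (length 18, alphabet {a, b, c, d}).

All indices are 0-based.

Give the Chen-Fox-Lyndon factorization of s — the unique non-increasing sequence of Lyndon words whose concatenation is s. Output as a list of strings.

emit factor 1: 'aadbccb' (i=0, period=7)
emit factor 2: 'aaabbbdab' (i=7, period=9)
emit factor 3: 'a' (i=16, period=1)
emit factor 4: 'a' (i=17, period=1)

["aadbccb", "aaabbbdab", "a", "a"]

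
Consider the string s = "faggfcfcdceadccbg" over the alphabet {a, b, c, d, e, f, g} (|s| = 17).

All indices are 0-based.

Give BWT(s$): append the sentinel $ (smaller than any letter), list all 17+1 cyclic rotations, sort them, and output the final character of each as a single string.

gefccdfdfacc$cgbga

rank  rotation            last
    0  $faggfcfcdceadccbg  g
    1  adccbg$faggfcfcdce  e
    2  aggfcfcdceadccbg$f  f
    3  bg$faggfcfcdceadcc  c
    4  cbg$faggfcfcdceadc  c
    5  ccbg$faggfcfcdcead  d
    6  cdceadccbg$faggfcf  f
    7  ceadccbg$faggfcfcd  d
    8  cfcdceadccbg$faggf  f
    9  dccbg$faggfcfcdcea  a
   10  dceadccbg$faggfcfc  c
   11  eadccbg$faggfcfcdc  c
   12  faggfcfcdceadccbg$  $
   13  fcdceadccbg$faggfc  c
   14  fcfcdceadccbg$fagg  g
   15  g$faggfcfcdceadccb  b
   16  gfcfcdceadccbg$fag  g
   17  ggfcfcdceadccbg$fa  a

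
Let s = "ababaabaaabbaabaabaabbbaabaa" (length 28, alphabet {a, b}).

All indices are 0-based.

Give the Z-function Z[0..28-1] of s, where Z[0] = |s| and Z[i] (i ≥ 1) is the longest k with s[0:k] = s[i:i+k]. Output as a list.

[28, 0, 3, 0, 1, 3, 0, 1, 1, 2, 0, 0, 1, 3, 0, 1, 3, 0, 1, 2, 0, 0, 0, 1, 3, 0, 1, 1]

Z[0]=28
i=1: outside box; Z[1]=0
i=2: outside box; Z[2]=3 grow→box=[2,5)
i=3: min(r-i=2, Z[1]=0)=0; Z[3]=0
i=4: min(r-i=1, Z[2]=3)=1; Z[4]=1
i=5: outside box; Z[5]=3 grow→box=[5,8)
i=6: min(r-i=2, Z[1]=0)=0; Z[6]=0
i=7: min(r-i=1, Z[2]=3)=1; Z[7]=1
i=8: outside box; Z[8]=1 grow→box=[8,9)
i=9: outside box; Z[9]=2 grow→box=[9,11)
i=10: min(r-i=1, Z[1]=0)=0; Z[10]=0
i=11: outside box; Z[11]=0
i=12: outside box; Z[12]=1 grow→box=[12,13)
i=13: outside box; Z[13]=3 grow→box=[13,16)
i=14: min(r-i=2, Z[1]=0)=0; Z[14]=0
i=15: min(r-i=1, Z[2]=3)=1; Z[15]=1
i=16: outside box; Z[16]=3 grow→box=[16,19)
i=17: min(r-i=2, Z[1]=0)=0; Z[17]=0
i=18: min(r-i=1, Z[2]=3)=1; Z[18]=1
i=19: outside box; Z[19]=2 grow→box=[19,21)
i=20: min(r-i=1, Z[1]=0)=0; Z[20]=0
i=21: outside box; Z[21]=0
i=22: outside box; Z[22]=0
i=23: outside box; Z[23]=1 grow→box=[23,24)
i=24: outside box; Z[24]=3 grow→box=[24,27)
i=25: min(r-i=2, Z[1]=0)=0; Z[25]=0
i=26: min(r-i=1, Z[2]=3)=1; Z[26]=1
i=27: outside box; Z[27]=1 grow→box=[27,28)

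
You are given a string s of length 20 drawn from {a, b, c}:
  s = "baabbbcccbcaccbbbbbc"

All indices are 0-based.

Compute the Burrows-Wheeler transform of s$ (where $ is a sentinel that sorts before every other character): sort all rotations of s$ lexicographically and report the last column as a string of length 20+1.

rank  rotation               last
    0  $baabbbcccbcaccbbbbbc  c
    1  aabbbcccbcaccbbbbbc$b  b
    2  abbbcccbcaccbbbbbc$ba  a
    3  accbbbbbc$baabbbcccbc  c
    4  baabbbcccbcaccbbbbbc$  $
    5  bbbbbc$baabbbcccbcacc  c
    6  bbbbc$baabbbcccbcaccb  b
    7  bbbc$baabbbcccbcaccbb  b
    8  bbbcccbcaccbbbbbc$baa  a
    9  bbc$baabbbcccbcaccbbb  b
   10  bbcccbcaccbbbbbc$baab  b
   11  bc$baabbbcccbcaccbbbb  b
   12  bcaccbbbbbc$baabbbccc  c
   13  bcccbcaccbbbbbc$baabb  b
   14  c$baabbbcccbcaccbbbbb  b
   15  caccbbbbbc$baabbbcccb  b
   16  cbbbbbc$baabbbcccbcac  c
   17  cbcaccbbbbbc$baabbbcc  c
   18  ccbbbbbc$baabbbcccbca  a
   19  ccbcaccbbbbbc$baabbbc  c
   20  cccbcaccbbbbbc$baabbb  b

cbac$cbbabbbcbbbccacb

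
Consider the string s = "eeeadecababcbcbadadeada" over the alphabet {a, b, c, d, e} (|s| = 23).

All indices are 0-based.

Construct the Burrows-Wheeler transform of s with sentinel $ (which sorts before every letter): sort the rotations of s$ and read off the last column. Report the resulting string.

adcbebdeaccaebbaaaadede$

rank  rotation                  last
    0  $eeeadecababcbcbadadeada  a
    1  a$eeeadecababcbcbadadead  d
    2  ababcbcbadadeada$eeeadec  c
    3  abcbcbadadeada$eeeadecab  b
    4  ada$eeeadecababcbcbadade  e
    5  adadeada$eeeadecababcbcb  b
    6  adeada$eeeadecababcbcbad  d
    7  adecababcbcbadadeada$eee  e
    8  babcbcbadadeada$eeeadeca  a
    9  badadeada$eeeadecababcbc  c
   10  bcbadadeada$eeeadecababc  c
   11  bcbcbadadeada$eeeadecaba  a
   12  cababcbcbadadeada$eeeade  e
   13  cbadadeada$eeeadecababcb  b
   14  cbcbadadeada$eeeadecabab  b
   15  da$eeeadecababcbcbadadea  a
   16  dadeada$eeeadecababcbcba  a
   17  deada$eeeadecababcbcbada  a
   18  decababcbcbadadeada$eeea  a
   19  eada$eeeadecababcbcbadad  d
   20  eadecababcbcbadadeada$ee  e
   21  ecababcbcbadadeada$eeead  d
   22  eeadecababcbcbadadeada$e  e
   23  eeeadecababcbcbadadeada$  $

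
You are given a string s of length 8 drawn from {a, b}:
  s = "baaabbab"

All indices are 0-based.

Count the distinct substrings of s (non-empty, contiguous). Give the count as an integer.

rank | idx | suffix
   0 |   1 | aaabbab
   1 |   2 | aabbab
   2 |   6 | ab
   3 |   3 | abbab
   4 |   7 | b
   5 |   0 | baaabbab
   6 |   5 | bab
   7 |   4 | bbab

SA = [1, 2, 6, 3, 7, 0, 5, 4]
rank  pair      lcp
   1  s[1:],s[2:]  2  'aa'
   2  s[2:],s[6:]  1  'a'
   3  s[6:],s[3:]  2  'ab'
   4  s[3:],s[7:]  0  ''
   5  s[7:],s[0:]  1  'b'
   6  s[0:],s[5:]  2  'ba'
   7  s[5:],s[4:]  1  'b'

n(n+1)/2 = 8·9/2 = 36
Σ LCP = 0 + 2 + 1 + 2 + 0 + 1 + 2 + 1 = 9
distinct = 36 − 9 = 27

27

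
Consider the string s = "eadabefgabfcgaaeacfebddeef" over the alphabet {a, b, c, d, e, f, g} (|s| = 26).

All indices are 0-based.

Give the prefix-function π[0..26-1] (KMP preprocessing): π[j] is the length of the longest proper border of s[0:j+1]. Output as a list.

π[0] = 0
j=1 s[j]='a': π[1]=0 (border '')
j=2 s[j]='d': π[2]=0 (border '')
j=3 s[j]='a': π[3]=0 (border '')
j=4 s[j]='b': π[4]=0 (border '')
j=5 s[j]='e': π[5]=1 (border 'e')
j=6 s[j]='f': k: 1→0; π[6]=0 (border '')
j=7 s[j]='g': π[7]=0 (border '')
j=8 s[j]='a': π[8]=0 (border '')
j=9 s[j]='b': π[9]=0 (border '')
j=10 s[j]='f': π[10]=0 (border '')
j=11 s[j]='c': π[11]=0 (border '')
j=12 s[j]='g': π[12]=0 (border '')
j=13 s[j]='a': π[13]=0 (border '')
j=14 s[j]='a': π[14]=0 (border '')
j=15 s[j]='e': π[15]=1 (border 'e')
j=16 s[j]='a': π[16]=2 (border 'ea')
j=17 s[j]='c': k: 2→0; π[17]=0 (border '')
j=18 s[j]='f': π[18]=0 (border '')
j=19 s[j]='e': π[19]=1 (border 'e')
j=20 s[j]='b': k: 1→0; π[20]=0 (border '')
j=21 s[j]='d': π[21]=0 (border '')
j=22 s[j]='d': π[22]=0 (border '')
j=23 s[j]='e': π[23]=1 (border 'e')
j=24 s[j]='e': k: 1→0; π[24]=1 (border 'e')
j=25 s[j]='f': k: 1→0; π[25]=0 (border '')

[0, 0, 0, 0, 0, 1, 0, 0, 0, 0, 0, 0, 0, 0, 0, 1, 2, 0, 0, 1, 0, 0, 0, 1, 1, 0]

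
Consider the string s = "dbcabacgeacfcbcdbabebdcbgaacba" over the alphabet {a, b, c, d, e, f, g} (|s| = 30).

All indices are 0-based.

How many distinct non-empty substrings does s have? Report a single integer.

433

sorted suffixes:
  #0 SA[0]=29  'a'
  #1 SA[1]=25  'aacba'
  #2 SA[2]=3  'abacgeacfcbcdbabebdcbgaacba'
  #3 SA[3]=17  'abebdcbgaacba'
  #4 SA[4]=26  'acba'
  #5 SA[5]=9  'acfcbcdbabebdcbgaacba'
  #6 SA[6]=5  'acgeacfcbcdbabebdcbgaacba'
  #7 SA[7]=28  'ba'
  #8 SA[8]=16  'babebdcbgaacba'
  #9 SA[9]=4  'bacgeacfcbcdbabebdcbgaacba'
  #10 SA[10]=1  'bcabacgeacfcbcdbabebdcbgaacba'
  #11 SA[11]=13  'bcdbabebdcbgaacba'
  #12 SA[12]=20  'bdcbgaacba'
  #13 SA[13]=18  'bebdcbgaacba'
  #14 SA[14]=23  'bgaacba'
  #15 SA[15]=2  'cabacgeacfcbcdbabebdcbgaacba'
  #16 SA[16]=27  'cba'
  #17 SA[17]=12  'cbcdbabebdcbgaacba'
  #18 SA[18]=22  'cbgaacba'
  #19 SA[19]=14  'cdbabebdcbgaacba'
  #20 SA[20]=10  'cfcbcdbabebdcbgaacba'
  #21 SA[21]=6  'cgeacfcbcdbabebdcbgaacba'
  #22 SA[22]=15  'dbabebdcbgaacba'
  #23 SA[23]=0  'dbcabacgeacfcbcdbabebdcbgaacba'
  #24 SA[24]=21  'dcbgaacba'
  #25 SA[25]=8  'eacfcbcdbabebdcbgaacba'
  #26 SA[26]=19  'ebdcbgaacba'
  #27 SA[27]=11  'fcbcdbabebdcbgaacba'
  #28 SA[28]=24  'gaacba'
  #29 SA[29]=7  'geacfcbcdbabebdcbgaacba'

SA = [29, 25, 3, 17, 26, 9, 5, 28, 16, 4, 1, 13, 20, 18, 23, 2, 27, 12, 22, 14, 10, 6, 15, 0, 21, 8, 19, 11, 24, 7]
i: (SA[i-1],SA[i]) lcp shared
  1: (29,25) 1 'a'
  2: (25,3) 1 'a'
  3: (3,17) 2 'ab'
  4: (17,26) 1 'a'
  5: (26,9) 2 'ac'
  6: (9,5) 2 'ac'
  7: (5,28) 0 ''
  8: (28,16) 2 'ba'
  9: (16,4) 2 'ba'
  10: (4,1) 1 'b'
  11: (1,13) 2 'bc'
  12: (13,20) 1 'b'
  13: (20,18) 1 'b'
  14: (18,23) 1 'b'
  15: (23,2) 0 ''
  16: (2,27) 1 'c'
  17: (27,12) 2 'cb'
  18: (12,22) 2 'cb'
  19: (22,14) 1 'c'
  20: (14,10) 1 'c'
  21: (10,6) 1 'c'
  22: (6,15) 0 ''
  23: (15,0) 2 'db'
  24: (0,21) 1 'd'
  25: (21,8) 0 ''
  26: (8,19) 1 'e'
  27: (19,11) 0 ''
  28: (11,24) 0 ''
  29: (24,7) 1 'g'

n(n+1)/2 = 30·31/2 = 465
Σ LCP = 0 + 1 + 1 + 2 + 1 + 2 + 2 + 0 + 2 + 2 + 1 + 2 + 1 + 1 + 1 + 0 + 1 + 2 + 2 + 1 + 1 + 1 + 0 + 2 + 1 + 0 + 1 + 0 + 0 + 1 = 32
distinct = 465 − 32 = 433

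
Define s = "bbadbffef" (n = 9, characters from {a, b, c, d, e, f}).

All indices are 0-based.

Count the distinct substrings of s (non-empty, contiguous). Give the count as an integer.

rank | idx | suffix
   0 |   2 | adbffef
   1 |   1 | badbffef
   2 |   0 | bbadbffef
   3 |   4 | bffef
   4 |   3 | dbffef
   5 |   7 | ef
   6 |   8 | f
   7 |   6 | fef
   8 |   5 | ffef

SA = [2, 1, 0, 4, 3, 7, 8, 6, 5]
i: (SA[i-1],SA[i]) lcp shared
  1: (2,1) 0 ''
  2: (1,0) 1 'b'
  3: (0,4) 1 'b'
  4: (4,3) 0 ''
  5: (3,7) 0 ''
  6: (7,8) 0 ''
  7: (8,6) 1 'f'
  8: (6,5) 1 'f'

n(n+1)/2 = 9·10/2 = 45
Σ LCP = 0 + 0 + 1 + 1 + 0 + 0 + 0 + 1 + 1 = 4
distinct = 45 − 4 = 41

41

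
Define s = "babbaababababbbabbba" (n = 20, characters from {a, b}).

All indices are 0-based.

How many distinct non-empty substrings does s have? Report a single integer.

rank→(start, suffix):
  0 → (19, 'a')
  1 → (4, 'aababababbbabbba')
  2 → (5, 'ababababbbabbba')
  3 → (7, 'abababbbabbba')
  4 → (9, 'ababbbabbba')
  5 → (1, 'abbaababababbbabbba')
  6 → (15, 'abbba')
  7 → (11, 'abbbabbba')
  8 → (18, 'ba')
  9 → (3, 'baababababbbabbba')
  10 → (6, 'babababbbabbba')
  11 → (8, 'bababbbabbba')
  12 → (0, 'babbaababababbbabbba')
  13 → (14, 'babbba')
  14 → (10, 'babbbabbba')
  15 → (17, 'bba')
  16 → (2, 'bbaababababbbabbba')
  17 → (13, 'bbabbba')
  18 → (16, 'bbba')
  19 → (12, 'bbbabbba')

SA = [19, 4, 5, 7, 9, 1, 15, 11, 18, 3, 6, 8, 0, 14, 10, 17, 2, 13, 16, 12]
rank  pair      lcp
   1  s[19:],s[4:]  1  'a'
   2  s[4:],s[5:]  1  'a'
   3  s[5:],s[7:]  6  'ababab'
   4  s[7:],s[9:]  4  'abab'
   5  s[9:],s[1:]  2  'ab'
   6  s[1:],s[15:]  3  'abb'
   7  s[15:],s[11:]  5  'abbba'
   8  s[11:],s[18:]  0  ''
   9  s[18:],s[3:]  2  'ba'
  10  s[3:],s[6:]  2  'ba'
  11  s[6:],s[8:]  5  'babab'
  12  s[8:],s[0:]  3  'bab'
  13  s[0:],s[14:]  4  'babb'
  14  s[14:],s[10:]  6  'babbba'
  15  s[10:],s[17:]  1  'b'
  16  s[17:],s[2:]  3  'bba'
  17  s[2:],s[13:]  3  'bba'
  18  s[13:],s[16:]  2  'bb'
  19  s[16:],s[12:]  4  'bbba'

n(n+1)/2 = 20·21/2 = 210
Σ LCP = 0 + 1 + 1 + 6 + 4 + 2 + 3 + 5 + 0 + 2 + 2 + 5 + 3 + 4 + 6 + 1 + 3 + 3 + 2 + 4 = 57
distinct = 210 − 57 = 153

153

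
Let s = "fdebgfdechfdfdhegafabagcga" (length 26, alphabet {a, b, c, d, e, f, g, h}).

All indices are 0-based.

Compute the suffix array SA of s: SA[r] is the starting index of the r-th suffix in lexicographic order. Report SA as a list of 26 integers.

[25, 19, 17, 21, 20, 3, 23, 8, 1, 6, 11, 13, 2, 7, 15, 18, 0, 5, 10, 12, 24, 16, 22, 4, 14, 9]

rank→(start, suffix):
  0 → (25, 'a')
  1 → (19, 'abagcga')
  2 → (17, 'afabagcga')
  3 → (21, 'agcga')
  4 → (20, 'bagcga')
  5 → (3, 'bgfdechfdfdhegafabagcga')
  6 → (23, 'cga')
  7 → (8, 'chfdfdhegafabagcga')
  8 → (1, 'debgfdechfdfdhegafabagcga')
  9 → (6, 'dechfdfdhegafabagcga')
  10 → (11, 'dfdhegafabagcga')
  11 → (13, 'dhegafabagcga')
  12 → (2, 'ebgfdechfdfdhegafabagcga')
  13 → (7, 'echfdfdhegafabagcga')
  14 → (15, 'egafabagcga')
  15 → (18, 'fabagcga')
  16 → (0, 'fdebgfdechfdfdhegafabagcga')
  17 → (5, 'fdechfdfdhegafabagcga')
  18 → (10, 'fdfdhegafabagcga')
  19 → (12, 'fdhegafabagcga')
  20 → (24, 'ga')
  21 → (16, 'gafabagcga')
  22 → (22, 'gcga')
  23 → (4, 'gfdechfdfdhegafabagcga')
  24 → (14, 'hegafabagcga')
  25 → (9, 'hfdfdhegafabagcga')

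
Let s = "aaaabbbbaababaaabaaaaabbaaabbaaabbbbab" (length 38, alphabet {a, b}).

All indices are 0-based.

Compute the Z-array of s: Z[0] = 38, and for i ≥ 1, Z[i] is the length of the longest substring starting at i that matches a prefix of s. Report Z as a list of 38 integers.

Z[0]=38
i=1: fresh scan; Z[1]=3 grow→box=[1,4)
i=2: min(r-i=2, Z[1]=3)=2; Z[2]=2
i=3: min(r-i=1, Z[2]=2)=1; Z[3]=1
i=4: fresh scan; Z[4]=0
i=5: fresh scan; Z[5]=0
i=6: fresh scan; Z[6]=0
i=7: fresh scan; Z[7]=0
i=8: fresh scan; Z[8]=2 grow→box=[8,10)
i=9: min(r-i=1, Z[1]=3)=1; Z[9]=1
i=10: fresh scan; Z[10]=0
i=11: fresh scan; Z[11]=1 grow→box=[11,12)
i=12: fresh scan; Z[12]=0
i=13: fresh scan; Z[13]=3 grow→box=[13,16)
i=14: min(r-i=2, Z[1]=3)=2; Z[14]=2
i=15: min(r-i=1, Z[2]=2)=1; Z[15]=1
i=16: fresh scan; Z[16]=0
i=17: fresh scan; Z[17]=4 grow→box=[17,21)
i=18: min(r-i=3, Z[1]=3)=3; Z[18]=6 grow→box=[18,24)
i=19: min(r-i=5, Z[1]=3)=3; Z[19]=3
i=20: min(r-i=4, Z[2]=2)=2; Z[20]=2
i=21: min(r-i=3, Z[3]=1)=1; Z[21]=1
i=22: min(r-i=2, Z[4]=0)=0; Z[22]=0
i=23: min(r-i=1, Z[5]=0)=0; Z[23]=0
i=24: fresh scan; Z[24]=3 grow→box=[24,27)
i=25: min(r-i=2, Z[1]=3)=2; Z[25]=2
i=26: min(r-i=1, Z[2]=2)=1; Z[26]=1
i=27: fresh scan; Z[27]=0
i=28: fresh scan; Z[28]=0
i=29: fresh scan; Z[29]=3 grow→box=[29,32)
i=30: min(r-i=2, Z[1]=3)=2; Z[30]=2
i=31: min(r-i=1, Z[2]=2)=1; Z[31]=1
i=32: fresh scan; Z[32]=0
i=33: fresh scan; Z[33]=0
i=34: fresh scan; Z[34]=0
i=35: fresh scan; Z[35]=0
i=36: fresh scan; Z[36]=1 grow→box=[36,37)
i=37: fresh scan; Z[37]=0

[38, 3, 2, 1, 0, 0, 0, 0, 2, 1, 0, 1, 0, 3, 2, 1, 0, 4, 6, 3, 2, 1, 0, 0, 3, 2, 1, 0, 0, 3, 2, 1, 0, 0, 0, 0, 1, 0]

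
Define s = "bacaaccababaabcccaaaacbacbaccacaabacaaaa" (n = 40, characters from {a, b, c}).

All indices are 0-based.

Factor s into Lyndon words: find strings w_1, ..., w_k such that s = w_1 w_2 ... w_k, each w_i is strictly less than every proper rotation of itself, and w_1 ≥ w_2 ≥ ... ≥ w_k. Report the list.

emit factor 1: 'b' (i=0, period=1)
emit factor 2: 'ac' (i=1, period=2)
emit factor 3: 'aaccabab' (i=3, period=8)
emit factor 4: 'aabccc' (i=11, period=6)
emit factor 5: 'aaaacbacbaccacaabac' (i=17, period=19)
emit factor 6: 'a' (i=36, period=1)
emit factor 7: 'a' (i=37, period=1)
emit factor 8: 'a' (i=38, period=1)
emit factor 9: 'a' (i=39, period=1)

["b", "ac", "aaccabab", "aabccc", "aaaacbacbaccacaabac", "a", "a", "a", "a"]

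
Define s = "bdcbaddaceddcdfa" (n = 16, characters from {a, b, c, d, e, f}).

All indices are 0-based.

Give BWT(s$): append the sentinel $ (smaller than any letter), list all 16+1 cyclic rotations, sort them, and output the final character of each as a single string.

afdbc$ddadbdaeccd

rank  rotation           last
    0  $bdcbaddaceddcdfa  a
    1  a$bdcbaddaceddcdf  f
    2  aceddcdfa$bdcbadd  d
    3  addaceddcdfa$bdcb  b
    4  baddaceddcdfa$bdc  c
    5  bdcbaddaceddcdfa$  $
    6  cbaddaceddcdfa$bd  d
    7  cdfa$bdcbaddacedd  d
    8  ceddcdfa$bdcbadda  a
    9  daceddcdfa$bdcbad  d
   10  dcbaddaceddcdfa$b  b
   11  dcdfa$bdcbaddaced  d
   12  ddaceddcdfa$bdcba  a
   13  ddcdfa$bdcbaddace  e
   14  dfa$bdcbaddaceddc  c
   15  eddcdfa$bdcbaddac  c
   16  fa$bdcbaddaceddcd  d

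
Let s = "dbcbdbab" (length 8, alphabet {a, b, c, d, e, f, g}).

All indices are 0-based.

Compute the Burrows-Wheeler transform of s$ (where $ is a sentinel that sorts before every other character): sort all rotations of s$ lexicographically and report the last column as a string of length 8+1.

rank  rotation   last
    0  $dbcbdbab  b
    1  ab$dbcbdb  b
    2  b$dbcbdba  a
    3  bab$dbcbd  d
    4  bcbdbab$d  d
    5  bdbab$dbc  c
    6  cbdbab$db  b
    7  dbab$dbcb  b
    8  dbcbdbab$  $

bbaddcbb$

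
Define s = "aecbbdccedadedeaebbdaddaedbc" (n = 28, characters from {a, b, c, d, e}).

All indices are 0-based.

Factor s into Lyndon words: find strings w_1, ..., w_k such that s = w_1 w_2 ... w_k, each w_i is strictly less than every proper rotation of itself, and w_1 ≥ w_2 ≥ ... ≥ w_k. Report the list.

["aecbbdcced", "adedeaebbd", "addaedbc"]

emit factor 1: 'aecbbdcced' (i=0, period=10)
emit factor 2: 'adedeaebbd' (i=10, period=10)
emit factor 3: 'addaedbc' (i=20, period=8)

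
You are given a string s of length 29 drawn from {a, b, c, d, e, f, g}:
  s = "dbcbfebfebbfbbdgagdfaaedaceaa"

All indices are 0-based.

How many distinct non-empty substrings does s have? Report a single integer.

rank→(start, suffix):
  0 → (28, 'a')
  1 → (27, 'aa')
  2 → (20, 'aaedaceaa')
  3 → (24, 'aceaa')
  4 → (21, 'aedaceaa')
  5 → (16, 'agdfaaedaceaa')
  6 → (12, 'bbdgagdfaaedaceaa')
  7 → (9, 'bbfbbdgagdfaaedaceaa')
  8 → (1, 'bcbfebfebbfbbdgagdfaaedaceaa')
  9 → (13, 'bdgagdfaaedaceaa')
  10 → (10, 'bfbbdgagdfaaedaceaa')
  11 → (6, 'bfebbfbbdgagdfaaedaceaa')
  12 → (3, 'bfebfebbfbbdgagdfaaedaceaa')
  13 → (2, 'cbfebfebbfbbdgagdfaaedaceaa')
  14 → (25, 'ceaa')
  15 → (23, 'daceaa')
  16 → (0, 'dbcbfebfebbfbbdgagdfaaedaceaa')
  17 → (18, 'dfaaedaceaa')
  18 → (14, 'dgagdfaaedaceaa')
  19 → (26, 'eaa')
  20 → (8, 'ebbfbbdgagdfaaedaceaa')
  21 → (5, 'ebfebbfbbdgagdfaaedaceaa')
  22 → (22, 'edaceaa')
  23 → (19, 'faaedaceaa')
  24 → (11, 'fbbdgagdfaaedaceaa')
  25 → (7, 'febbfbbdgagdfaaedaceaa')
  26 → (4, 'febfebbfbbdgagdfaaedaceaa')
  27 → (15, 'gagdfaaedaceaa')
  28 → (17, 'gdfaaedaceaa')

SA = [28, 27, 20, 24, 21, 16, 12, 9, 1, 13, 10, 6, 3, 2, 25, 23, 0, 18, 14, 26, 8, 5, 22, 19, 11, 7, 4, 15, 17]
rank  pair      lcp
   1  s[28:],s[27:]  1  'a'
   2  s[27:],s[20:]  2  'aa'
   3  s[20:],s[24:]  1  'a'
   4  s[24:],s[21:]  1  'a'
   5  s[21:],s[16:]  1  'a'
   6  s[16:],s[12:]  0  ''
   7  s[12:],s[9:]  2  'bb'
   8  s[9:],s[1:]  1  'b'
   9  s[1:],s[13:]  1  'b'
  10  s[13:],s[10:]  1  'b'
  11  s[10:],s[6:]  2  'bf'
  12  s[6:],s[3:]  4  'bfeb'
  13  s[3:],s[2:]  0  ''
  14  s[2:],s[25:]  1  'c'
  15  s[25:],s[23:]  0  ''
  16  s[23:],s[0:]  1  'd'
  17  s[0:],s[18:]  1  'd'
  18  s[18:],s[14:]  1  'd'
  19  s[14:],s[26:]  0  ''
  20  s[26:],s[8:]  1  'e'
  21  s[8:],s[5:]  2  'eb'
  22  s[5:],s[22:]  1  'e'
  23  s[22:],s[19:]  0  ''
  24  s[19:],s[11:]  1  'f'
  25  s[11:],s[7:]  1  'f'
  26  s[7:],s[4:]  3  'feb'
  27  s[4:],s[15:]  0  ''
  28  s[15:],s[17:]  1  'g'

n(n+1)/2 = 29·30/2 = 435
Σ LCP = 0 + 1 + 2 + 1 + 1 + 1 + 0 + 2 + 1 + 1 + 1 + 2 + 4 + 0 + 1 + 0 + 1 + 1 + 1 + 0 + 1 + 2 + 1 + 0 + 1 + 1 + 3 + 0 + 1 = 31
distinct = 435 − 31 = 404

404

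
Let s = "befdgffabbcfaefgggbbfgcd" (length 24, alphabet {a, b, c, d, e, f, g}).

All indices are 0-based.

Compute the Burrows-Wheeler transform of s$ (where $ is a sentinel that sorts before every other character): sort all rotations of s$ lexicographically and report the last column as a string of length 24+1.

rank  rotation                   last
    0  $befdgffabbcfaefgggbbfgcd  d
    1  abbcfaefgggbbfgcd$befdgff  f
    2  aefgggbbfgcd$befdgffabbcf  f
    3  bbcfaefgggbbfgcd$befdgffa  a
    4  bbfgcd$befdgffabbcfaefggg  g
    5  bcfaefgggbbfgcd$befdgffab  b
    6  befdgffabbcfaefgggbbfgcd$  $
    7  bfgcd$befdgffabbcfaefgggb  b
    8  cd$befdgffabbcfaefgggbbfg  g
    9  cfaefgggbbfgcd$befdgffabb  b
   10  d$befdgffabbcfaefgggbbfgc  c
   11  dgffabbcfaefgggbbfgcd$bef  f
   12  efdgffabbcfaefgggbbfgcd$b  b
   13  efgggbbfgcd$befdgffabbcfa  a
   14  fabbcfaefgggbbfgcd$befdgf  f
   15  faefgggbbfgcd$befdgffabbc  c
   16  fdgffabbcfaefgggbbfgcd$be  e
   17  ffabbcfaefgggbbfgcd$befdg  g
   18  fgcd$befdgffabbcfaefgggbb  b
   19  fgggbbfgcd$befdgffabbcfae  e
   20  gbbfgcd$befdgffabbcfaefgg  g
   21  gcd$befdgffabbcfaefgggbbf  f
   22  gffabbcfaefgggbbfgcd$befd  d
   23  ggbbfgcd$befdgffabbcfaefg  g
   24  gggbbfgcd$befdgffabbcfaef  f

dffagb$bgbcfbafcegbegfdgf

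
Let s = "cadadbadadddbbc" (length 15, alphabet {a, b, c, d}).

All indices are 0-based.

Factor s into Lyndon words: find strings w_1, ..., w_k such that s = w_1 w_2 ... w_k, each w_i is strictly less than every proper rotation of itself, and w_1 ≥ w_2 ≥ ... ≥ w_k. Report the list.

emit factor 1: 'c' (i=0, period=1)
emit factor 2: 'adadbadadddbbc' (i=1, period=14)

["c", "adadbadadddbbc"]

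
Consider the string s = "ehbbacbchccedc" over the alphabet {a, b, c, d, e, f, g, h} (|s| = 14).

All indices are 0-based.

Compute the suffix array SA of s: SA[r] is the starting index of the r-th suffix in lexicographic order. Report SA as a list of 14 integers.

[4, 3, 2, 6, 13, 5, 9, 10, 7, 12, 11, 0, 1, 8]

sorted suffixes:
  #0 SA[0]=4  'acbchccedc'
  #1 SA[1]=3  'bacbchccedc'
  #2 SA[2]=2  'bbacbchccedc'
  #3 SA[3]=6  'bchccedc'
  #4 SA[4]=13  'c'
  #5 SA[5]=5  'cbchccedc'
  #6 SA[6]=9  'ccedc'
  #7 SA[7]=10  'cedc'
  #8 SA[8]=7  'chccedc'
  #9 SA[9]=12  'dc'
  #10 SA[10]=11  'edc'
  #11 SA[11]=0  'ehbbacbchccedc'
  #12 SA[12]=1  'hbbacbchccedc'
  #13 SA[13]=8  'hccedc'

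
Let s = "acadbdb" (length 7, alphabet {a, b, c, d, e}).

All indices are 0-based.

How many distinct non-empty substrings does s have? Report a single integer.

24

rank→(start, suffix):
  0 → (0, 'acadbdb')
  1 → (2, 'adbdb')
  2 → (6, 'b')
  3 → (4, 'bdb')
  4 → (1, 'cadbdb')
  5 → (5, 'db')
  6 → (3, 'dbdb')

SA = [0, 2, 6, 4, 1, 5, 3]
[i] adj suffixes → lcp
  [1] 0/2 → 1 ('a')
  [2] 2/6 → 0 ('')
  [3] 6/4 → 1 ('b')
  [4] 4/1 → 0 ('')
  [5] 1/5 → 0 ('')
  [6] 5/3 → 2 ('db')

n(n+1)/2 = 7·8/2 = 28
Σ LCP = 0 + 1 + 0 + 1 + 0 + 0 + 2 = 4
distinct = 28 − 4 = 24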